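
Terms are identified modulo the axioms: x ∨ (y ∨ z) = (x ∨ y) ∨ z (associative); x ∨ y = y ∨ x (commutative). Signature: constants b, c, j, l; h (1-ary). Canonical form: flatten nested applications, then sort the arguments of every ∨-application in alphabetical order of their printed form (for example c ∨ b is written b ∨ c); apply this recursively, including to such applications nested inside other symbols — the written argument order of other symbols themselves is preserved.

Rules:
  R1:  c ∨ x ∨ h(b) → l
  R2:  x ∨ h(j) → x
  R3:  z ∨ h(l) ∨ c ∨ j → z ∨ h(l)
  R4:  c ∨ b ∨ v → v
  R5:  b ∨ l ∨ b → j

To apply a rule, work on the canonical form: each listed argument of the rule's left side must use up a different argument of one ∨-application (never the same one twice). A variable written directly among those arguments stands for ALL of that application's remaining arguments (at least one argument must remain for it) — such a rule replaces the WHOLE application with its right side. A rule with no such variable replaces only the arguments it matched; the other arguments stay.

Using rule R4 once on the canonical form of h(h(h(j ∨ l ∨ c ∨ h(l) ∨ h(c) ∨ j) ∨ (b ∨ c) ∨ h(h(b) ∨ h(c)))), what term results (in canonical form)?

Answer: h(h(h(c ∨ h(c) ∨ h(l) ∨ j ∨ j ∨ l) ∨ h(h(b) ∨ h(c))))

Derivation:
Canonical form:  h(h(b ∨ c ∨ h(c ∨ h(c) ∨ h(l) ∨ j ∨ j ∨ l) ∨ h(h(b) ∨ h(c))))
Match R4:  consume b, c;  v := h(c ∨ h(c) ∨ h(l) ∨ j ∨ j ∨ l) ∨ h(h(b) ∨ h(c))
The variable takes the whole remainder — replace the entire application.
New term:  h(h(h(c ∨ h(c) ∨ h(l) ∨ j ∨ j ∨ l) ∨ h(h(b) ∨ h(c))))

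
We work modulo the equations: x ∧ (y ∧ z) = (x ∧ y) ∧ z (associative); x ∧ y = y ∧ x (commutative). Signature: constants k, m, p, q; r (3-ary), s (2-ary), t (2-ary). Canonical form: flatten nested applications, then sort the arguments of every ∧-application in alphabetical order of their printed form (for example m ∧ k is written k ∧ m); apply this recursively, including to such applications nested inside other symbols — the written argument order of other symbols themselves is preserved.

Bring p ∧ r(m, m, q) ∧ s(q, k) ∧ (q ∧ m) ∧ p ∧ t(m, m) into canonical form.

Flatten:  p ∧ r(m, m, q) ∧ s(q, k) ∧ q ∧ m ∧ p ∧ t(m, m)
Sort arguments:  m ∧ p ∧ p ∧ q ∧ r(m, m, q) ∧ s(q, k) ∧ t(m, m)

Answer: m ∧ p ∧ p ∧ q ∧ r(m, m, q) ∧ s(q, k) ∧ t(m, m)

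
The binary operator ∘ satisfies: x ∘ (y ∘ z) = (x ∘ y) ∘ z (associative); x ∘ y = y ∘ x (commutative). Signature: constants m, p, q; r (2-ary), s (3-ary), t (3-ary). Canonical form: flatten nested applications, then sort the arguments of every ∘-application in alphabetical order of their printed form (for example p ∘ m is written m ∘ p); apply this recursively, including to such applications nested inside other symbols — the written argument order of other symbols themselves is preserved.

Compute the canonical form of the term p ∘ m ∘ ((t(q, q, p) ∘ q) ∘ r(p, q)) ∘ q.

Flatten:  p ∘ m ∘ t(q, q, p) ∘ q ∘ r(p, q) ∘ q
Sort:  m ∘ p ∘ q ∘ q ∘ r(p, q) ∘ t(q, q, p)

Answer: m ∘ p ∘ q ∘ q ∘ r(p, q) ∘ t(q, q, p)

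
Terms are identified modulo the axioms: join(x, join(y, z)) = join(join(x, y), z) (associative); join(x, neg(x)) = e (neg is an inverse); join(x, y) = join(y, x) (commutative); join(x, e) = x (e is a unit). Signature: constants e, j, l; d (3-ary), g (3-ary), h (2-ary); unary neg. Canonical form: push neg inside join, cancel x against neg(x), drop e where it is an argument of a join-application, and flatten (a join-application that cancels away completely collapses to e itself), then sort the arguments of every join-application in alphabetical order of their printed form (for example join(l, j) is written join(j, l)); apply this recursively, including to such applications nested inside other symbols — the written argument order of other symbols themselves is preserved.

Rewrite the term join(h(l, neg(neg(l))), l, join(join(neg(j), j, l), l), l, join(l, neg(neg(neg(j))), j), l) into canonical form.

Answer: join(h(l, l), l, l, l, l, l, l)

Derivation:
Push neg inside:  distribute neg over join and collapse double neg
Inverses cancel:  j cancels
Combine occurrences:  join(h(l, l), l, l, l, l, l, l)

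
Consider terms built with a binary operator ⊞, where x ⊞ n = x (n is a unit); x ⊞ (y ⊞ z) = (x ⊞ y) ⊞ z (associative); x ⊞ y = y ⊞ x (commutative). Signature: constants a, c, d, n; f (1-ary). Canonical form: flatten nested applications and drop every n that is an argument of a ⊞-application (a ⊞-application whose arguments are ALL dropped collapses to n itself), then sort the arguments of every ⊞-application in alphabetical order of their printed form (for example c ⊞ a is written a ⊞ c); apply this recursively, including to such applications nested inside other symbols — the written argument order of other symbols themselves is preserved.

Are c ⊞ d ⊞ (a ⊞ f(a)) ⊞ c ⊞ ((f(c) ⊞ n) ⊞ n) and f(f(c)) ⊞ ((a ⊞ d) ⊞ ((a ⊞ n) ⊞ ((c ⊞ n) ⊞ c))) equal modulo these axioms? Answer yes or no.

Answer: no — a ⊞ c ⊞ c ⊞ d ⊞ f(a) ⊞ f(c) vs a ⊞ a ⊞ c ⊞ c ⊞ d ⊞ f(f(c))

Derivation:
Left:  c ⊞ d ⊞ (a ⊞ f(a)) ⊞ c ⊞ ((f(c) ⊞ n) ⊞ n)
  Un-nest:  c ⊞ d ⊞ a ⊞ f(a) ⊞ c ⊞ f(c) ⊞ n ⊞ n
  Drop the unit:  drop n (×2)
  Sort arguments:  a ⊞ c ⊞ c ⊞ d ⊞ f(a) ⊞ f(c)
Right:  f(f(c)) ⊞ ((a ⊞ d) ⊞ ((a ⊞ n) ⊞ ((c ⊞ n) ⊞ c)))
  Flatten:  f(f(c)) ⊞ a ⊞ d ⊞ a ⊞ n ⊞ c ⊞ n ⊞ c
  Units out:  drop n (×2)
  Sort arguments:  a ⊞ a ⊞ c ⊞ c ⊞ d ⊞ f(f(c))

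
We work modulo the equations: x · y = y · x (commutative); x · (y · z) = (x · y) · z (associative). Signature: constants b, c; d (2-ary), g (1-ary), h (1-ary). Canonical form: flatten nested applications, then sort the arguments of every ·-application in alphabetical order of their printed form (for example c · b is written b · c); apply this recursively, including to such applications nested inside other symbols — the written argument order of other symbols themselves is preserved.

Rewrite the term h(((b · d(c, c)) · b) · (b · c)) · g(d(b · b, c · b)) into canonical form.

Canonicalize subterm:  h(((b · d(c, c)) · b) · (b · c))  →  h(b · b · b · c · d(c, c))
Simplify inside:  g(d(b · b, c · b))  →  g(d(b · b, b · c))
Order the arguments:  g(d(b · b, b · c)) · h(b · b · b · c · d(c, c))

Answer: g(d(b · b, b · c)) · h(b · b · b · c · d(c, c))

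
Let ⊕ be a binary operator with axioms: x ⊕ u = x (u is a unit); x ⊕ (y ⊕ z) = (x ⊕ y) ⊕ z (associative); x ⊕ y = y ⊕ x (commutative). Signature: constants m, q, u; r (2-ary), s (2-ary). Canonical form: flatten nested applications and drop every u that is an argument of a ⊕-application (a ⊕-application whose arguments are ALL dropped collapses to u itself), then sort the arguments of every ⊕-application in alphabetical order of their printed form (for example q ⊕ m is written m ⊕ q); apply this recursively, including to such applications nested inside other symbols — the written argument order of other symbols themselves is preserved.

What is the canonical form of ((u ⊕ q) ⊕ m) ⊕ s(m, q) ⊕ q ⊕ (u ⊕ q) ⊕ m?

Flatten:  u ⊕ q ⊕ m ⊕ s(m, q) ⊕ q ⊕ u ⊕ q ⊕ m
Units out:  drop u (×2)
Sort arguments:  m ⊕ m ⊕ q ⊕ q ⊕ q ⊕ s(m, q)

Answer: m ⊕ m ⊕ q ⊕ q ⊕ q ⊕ s(m, q)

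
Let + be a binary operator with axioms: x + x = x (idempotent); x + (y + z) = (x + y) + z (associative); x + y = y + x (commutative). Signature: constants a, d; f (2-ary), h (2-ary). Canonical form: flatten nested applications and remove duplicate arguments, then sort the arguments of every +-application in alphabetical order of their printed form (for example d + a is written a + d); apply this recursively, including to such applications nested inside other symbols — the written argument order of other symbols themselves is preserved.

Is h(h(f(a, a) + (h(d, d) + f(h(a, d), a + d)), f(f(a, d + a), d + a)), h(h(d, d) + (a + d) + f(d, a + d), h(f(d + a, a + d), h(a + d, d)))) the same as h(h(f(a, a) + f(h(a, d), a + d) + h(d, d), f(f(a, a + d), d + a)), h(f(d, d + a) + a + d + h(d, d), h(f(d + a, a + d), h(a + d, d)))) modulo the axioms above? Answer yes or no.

Answer: yes — both canonical forms are h(h(f(a, a) + f(h(a, d), a + d) + h(d, d), f(f(a, a + d), a + d)), h(a + d + f(d, a + d) + h(d, d), h(f(a + d, a + d), h(a + d, d))))

Derivation:
Left:  h(h(f(a, a) + (h(d, d) + f(h(a, d), a + d)), f(f(a, d + a), d + a)), h(h(d, d) + (a + d) + f(d, a + d), h(f(d + a, a + d), h(a + d, d))))
  Descend into:  f(a, a) + (h(d, d) + f(h(a, d), a + d))
  Un-nest:  f(a, a) + h(d, d) + f(h(a, d), a + d)
  Sort:  f(a, a) + f(h(a, d), a + d) + h(d, d)
  Put back:  h(h(f(a, a) + f(h(a, d), a + d) + h(d, d), f(f(a, a + d), a + d)), h(a + d + f(d, a + d) + h(d, d), h(f(a + d, a + d), h(a + d, d))))
Right:  h(h(f(a, a) + f(h(a, d), a + d) + h(d, d), f(f(a, a + d), d + a)), h(f(d, d + a) + a + d + h(d, d), h(f(d + a, a + d), h(a + d, d))))
  Work inside:  f(d, d + a) + a + d + h(d, d)
  Canonicalize subterm:  f(d, d + a)  →  f(d, a + d)
  Sort:  a + d + f(d, a + d) + h(d, d)
  Rebuild:  h(h(f(a, a) + f(h(a, d), a + d) + h(d, d), f(f(a, a + d), a + d)), h(a + d + f(d, a + d) + h(d, d), h(f(a + d, a + d), h(a + d, d))))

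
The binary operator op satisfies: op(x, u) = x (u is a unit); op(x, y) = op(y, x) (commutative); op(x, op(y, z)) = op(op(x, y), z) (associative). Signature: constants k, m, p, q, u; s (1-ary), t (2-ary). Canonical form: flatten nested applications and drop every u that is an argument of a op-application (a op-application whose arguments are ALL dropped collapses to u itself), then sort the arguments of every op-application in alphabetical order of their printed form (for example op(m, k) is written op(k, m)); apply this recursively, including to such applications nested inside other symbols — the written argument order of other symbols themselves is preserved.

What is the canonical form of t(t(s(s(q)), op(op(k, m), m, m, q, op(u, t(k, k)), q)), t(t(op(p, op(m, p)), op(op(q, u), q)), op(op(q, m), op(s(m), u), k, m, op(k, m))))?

Answer: t(t(s(s(q)), op(k, m, m, m, q, q, t(k, k))), t(t(op(m, p, p), op(q, q)), op(k, k, m, m, m, q, s(m))))

Derivation:
Focus inside:  op(op(q, m), op(s(m), u), k, m, op(k, m))
Un-nest:  op(q, m, s(m), u, k, m, k, m)
Units out:  drop u
Order the arguments:  op(k, k, m, m, m, q, s(m))
Put back:  t(t(s(s(q)), op(k, m, m, m, q, q, t(k, k))), t(t(op(m, p, p), op(q, q)), op(k, k, m, m, m, q, s(m))))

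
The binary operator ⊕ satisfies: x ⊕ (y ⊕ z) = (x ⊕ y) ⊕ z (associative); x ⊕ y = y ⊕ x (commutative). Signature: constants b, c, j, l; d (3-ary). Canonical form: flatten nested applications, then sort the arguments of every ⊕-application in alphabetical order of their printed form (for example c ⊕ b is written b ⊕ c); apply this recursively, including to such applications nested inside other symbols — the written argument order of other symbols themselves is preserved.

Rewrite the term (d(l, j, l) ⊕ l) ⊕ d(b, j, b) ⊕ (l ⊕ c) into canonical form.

Answer: c ⊕ d(b, j, b) ⊕ d(l, j, l) ⊕ l ⊕ l

Derivation:
Merge nested applications:  d(l, j, l) ⊕ l ⊕ d(b, j, b) ⊕ l ⊕ c
Sort:  c ⊕ d(b, j, b) ⊕ d(l, j, l) ⊕ l ⊕ l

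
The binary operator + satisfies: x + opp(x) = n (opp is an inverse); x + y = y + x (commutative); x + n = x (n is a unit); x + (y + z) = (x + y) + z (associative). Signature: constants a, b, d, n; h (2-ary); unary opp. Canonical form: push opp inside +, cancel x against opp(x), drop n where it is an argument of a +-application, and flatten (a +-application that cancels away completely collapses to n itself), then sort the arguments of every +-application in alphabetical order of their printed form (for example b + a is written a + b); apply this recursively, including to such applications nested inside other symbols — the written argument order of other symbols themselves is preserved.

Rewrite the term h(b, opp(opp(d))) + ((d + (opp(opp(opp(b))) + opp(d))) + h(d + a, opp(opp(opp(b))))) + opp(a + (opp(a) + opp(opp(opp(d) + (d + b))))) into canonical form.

Push opp inside:  distribute opp over + and collapse double opp
Cancel inverse pairs:  d cancels; a cancels
Collect terms:  h(b, d) + opp(b) + opp(b) + h(a + d, opp(b))
Sort arguments:  h(a + d, opp(b)) + h(b, d) + opp(b) + opp(b)

Answer: h(a + d, opp(b)) + h(b, d) + opp(b) + opp(b)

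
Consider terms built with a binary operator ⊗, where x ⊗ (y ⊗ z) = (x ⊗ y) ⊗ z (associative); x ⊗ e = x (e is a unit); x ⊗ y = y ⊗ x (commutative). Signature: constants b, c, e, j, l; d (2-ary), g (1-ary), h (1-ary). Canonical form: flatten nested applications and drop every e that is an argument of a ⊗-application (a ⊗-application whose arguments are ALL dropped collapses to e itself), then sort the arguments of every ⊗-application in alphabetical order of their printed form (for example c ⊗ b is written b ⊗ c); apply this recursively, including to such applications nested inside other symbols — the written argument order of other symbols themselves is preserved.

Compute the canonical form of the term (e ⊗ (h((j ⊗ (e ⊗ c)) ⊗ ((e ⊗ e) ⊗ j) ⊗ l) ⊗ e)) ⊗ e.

Answer: h(c ⊗ j ⊗ j ⊗ l)

Derivation:
Merge nested applications:  e ⊗ h((j ⊗ (e ⊗ c)) ⊗ ((e ⊗ e) ⊗ j) ⊗ l) ⊗ e ⊗ e
Inside:  h((j ⊗ (e ⊗ c)) ⊗ ((e ⊗ e) ⊗ j) ⊗ l)  →  h(c ⊗ j ⊗ j ⊗ l)
Units out:  drop e (×3)
Order the arguments:  h(c ⊗ j ⊗ j ⊗ l)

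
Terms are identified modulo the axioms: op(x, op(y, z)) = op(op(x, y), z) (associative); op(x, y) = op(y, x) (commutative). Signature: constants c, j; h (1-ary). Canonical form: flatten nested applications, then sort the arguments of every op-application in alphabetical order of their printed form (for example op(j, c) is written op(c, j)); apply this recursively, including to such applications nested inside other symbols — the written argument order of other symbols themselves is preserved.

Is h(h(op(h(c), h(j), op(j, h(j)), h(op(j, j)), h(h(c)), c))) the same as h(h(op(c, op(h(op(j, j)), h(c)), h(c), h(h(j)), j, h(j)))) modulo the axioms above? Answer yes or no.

Answer: no — h(h(op(c, h(c), h(h(c)), h(j), h(j), h(op(j, j)), j))) vs h(h(op(c, h(c), h(c), h(h(j)), h(j), h(op(j, j)), j)))

Derivation:
Left:  h(h(op(h(c), h(j), op(j, h(j)), h(op(j, j)), h(h(c)), c)))
  Descend into:  op(h(c), h(j), op(j, h(j)), h(op(j, j)), h(h(c)), c)
  Un-nest:  op(h(c), h(j), j, h(j), h(op(j, j)), h(h(c)), c)
  Sort:  op(c, h(c), h(h(c)), h(j), h(j), h(op(j, j)), j)
  Rebuild:  h(h(op(c, h(c), h(h(c)), h(j), h(j), h(op(j, j)), j)))
Right:  h(h(op(c, op(h(op(j, j)), h(c)), h(c), h(h(j)), j, h(j))))
  Descend into:  op(c, op(h(op(j, j)), h(c)), h(c), h(h(j)), j, h(j))
  Flatten:  op(c, h(op(j, j)), h(c), h(c), h(h(j)), j, h(j))
  Sort arguments:  op(c, h(c), h(c), h(h(j)), h(j), h(op(j, j)), j)
  Rebuild:  h(h(op(c, h(c), h(c), h(h(j)), h(j), h(op(j, j)), j)))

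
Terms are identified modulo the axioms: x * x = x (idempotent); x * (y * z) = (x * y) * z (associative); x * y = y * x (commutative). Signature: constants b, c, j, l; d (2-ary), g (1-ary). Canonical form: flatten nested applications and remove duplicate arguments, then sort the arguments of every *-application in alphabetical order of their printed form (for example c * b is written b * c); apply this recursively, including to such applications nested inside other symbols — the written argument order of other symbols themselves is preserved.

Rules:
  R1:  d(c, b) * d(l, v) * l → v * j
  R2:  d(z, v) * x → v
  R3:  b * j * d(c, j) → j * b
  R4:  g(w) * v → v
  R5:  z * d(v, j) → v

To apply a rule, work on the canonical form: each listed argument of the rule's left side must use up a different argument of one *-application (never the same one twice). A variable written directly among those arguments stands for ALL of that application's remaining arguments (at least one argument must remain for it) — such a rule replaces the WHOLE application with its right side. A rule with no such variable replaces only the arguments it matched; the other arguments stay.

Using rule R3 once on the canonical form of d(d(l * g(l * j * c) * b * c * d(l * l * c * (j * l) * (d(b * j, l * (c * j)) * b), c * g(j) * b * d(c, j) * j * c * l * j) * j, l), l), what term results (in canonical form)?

Answer: d(d(b * c * d(b * c * d(b * j, c * j * l) * j * l, b * c * g(j) * j * l) * g(c * j * l) * j * l, l), l)

Derivation:
Canonical form:  d(d(b * c * d(b * c * d(b * j, c * j * l) * j * l, b * c * d(c, j) * g(j) * j * l) * g(c * j * l) * j * l, l), l)
Apply R3:  consuming b, d(c, j), j
Result:  d(d(b * c * d(b * c * d(b * j, c * j * l) * j * l, b * c * g(j) * j * l) * g(c * j * l) * j * l, l), l)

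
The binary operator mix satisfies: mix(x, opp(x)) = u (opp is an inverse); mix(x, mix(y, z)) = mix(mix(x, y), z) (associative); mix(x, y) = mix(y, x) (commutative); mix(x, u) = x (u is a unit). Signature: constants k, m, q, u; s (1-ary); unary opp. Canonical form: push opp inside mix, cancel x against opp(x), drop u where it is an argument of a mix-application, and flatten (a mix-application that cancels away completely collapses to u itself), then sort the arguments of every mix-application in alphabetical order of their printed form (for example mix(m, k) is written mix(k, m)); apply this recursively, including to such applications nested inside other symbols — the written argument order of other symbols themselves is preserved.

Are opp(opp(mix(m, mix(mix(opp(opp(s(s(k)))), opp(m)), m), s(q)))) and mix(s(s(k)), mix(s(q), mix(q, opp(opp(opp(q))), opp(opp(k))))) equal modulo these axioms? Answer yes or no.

Left:  opp(opp(mix(m, mix(mix(opp(opp(s(s(k)))), opp(m)), m), s(q))))
  Push opp inside:  distribute opp over mix and collapse double opp
  Combine occurrences:  mix(m, s(s(k)), s(q))
  Order the arguments:  mix(m, s(q), s(s(k)))
Right:  mix(s(s(k)), mix(s(q), mix(q, opp(opp(opp(q))), opp(opp(k)))))
  Push opp inside:  distribute opp over mix and collapse double opp
  Cancel inverse pairs:  q cancels
  Combine occurrences:  mix(s(s(k)), s(q), k)
  Order the arguments:  mix(k, s(q), s(s(k)))

Answer: no — mix(m, s(q), s(s(k))) vs mix(k, s(q), s(s(k)))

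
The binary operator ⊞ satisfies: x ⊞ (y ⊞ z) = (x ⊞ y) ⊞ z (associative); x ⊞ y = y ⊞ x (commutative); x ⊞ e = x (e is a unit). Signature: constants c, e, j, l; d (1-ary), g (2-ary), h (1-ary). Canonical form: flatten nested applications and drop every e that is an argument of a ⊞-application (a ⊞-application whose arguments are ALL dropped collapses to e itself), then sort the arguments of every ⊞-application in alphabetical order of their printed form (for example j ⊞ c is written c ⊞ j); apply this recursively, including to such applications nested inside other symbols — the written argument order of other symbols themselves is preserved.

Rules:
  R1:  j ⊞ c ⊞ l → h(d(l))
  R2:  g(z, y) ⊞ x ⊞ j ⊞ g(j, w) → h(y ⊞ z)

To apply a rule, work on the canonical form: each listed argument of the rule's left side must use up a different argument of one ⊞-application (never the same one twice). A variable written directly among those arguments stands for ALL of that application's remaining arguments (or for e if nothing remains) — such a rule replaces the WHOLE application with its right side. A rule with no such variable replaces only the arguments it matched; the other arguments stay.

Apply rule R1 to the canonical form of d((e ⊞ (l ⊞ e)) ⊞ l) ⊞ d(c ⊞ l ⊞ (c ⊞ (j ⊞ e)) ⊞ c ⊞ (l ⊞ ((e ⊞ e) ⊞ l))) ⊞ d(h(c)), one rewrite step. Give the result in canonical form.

Canonical form:  d(c ⊞ c ⊞ c ⊞ j ⊞ l ⊞ l ⊞ l) ⊞ d(h(c)) ⊞ d(l ⊞ l)
Apply R1:  consuming c, j, l
New term:  d(c ⊞ c ⊞ h(d(l)) ⊞ l ⊞ l) ⊞ d(h(c)) ⊞ d(l ⊞ l)

Answer: d(c ⊞ c ⊞ h(d(l)) ⊞ l ⊞ l) ⊞ d(h(c)) ⊞ d(l ⊞ l)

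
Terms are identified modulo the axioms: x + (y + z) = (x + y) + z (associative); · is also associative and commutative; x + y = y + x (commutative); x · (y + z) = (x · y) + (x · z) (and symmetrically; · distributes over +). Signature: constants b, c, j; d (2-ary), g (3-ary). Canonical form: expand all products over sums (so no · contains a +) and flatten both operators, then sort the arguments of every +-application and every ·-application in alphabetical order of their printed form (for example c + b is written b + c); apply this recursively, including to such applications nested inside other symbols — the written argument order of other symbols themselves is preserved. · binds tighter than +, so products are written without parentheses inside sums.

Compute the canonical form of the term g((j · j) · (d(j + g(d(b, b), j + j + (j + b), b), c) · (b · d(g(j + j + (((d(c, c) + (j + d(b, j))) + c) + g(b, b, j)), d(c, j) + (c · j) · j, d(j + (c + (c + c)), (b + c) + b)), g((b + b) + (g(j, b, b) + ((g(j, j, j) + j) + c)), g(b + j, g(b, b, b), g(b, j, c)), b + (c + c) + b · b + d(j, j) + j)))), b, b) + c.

Answer: c + g(b · d(g(c + d(b, j) + d(c, c) + g(b, b, j) + j + j + j, c · j · j + d(c, j), d(c + c + c + j, b + b + c)), g(b + b + c + g(j, b, b) + g(j, j, j) + j, g(b + j, g(b, b, b), g(b, j, c)), b + b · b + c + c + d(j, j) + j)) · d(g(d(b, b), b + j + j + j, b) + j, c) · j · j, b, b)

Derivation:
Flatten:  g(b · d(g(c + d(b, j) + d(c, c) + g(b, b, j) + j + j + j, c · j · j + d(c, j), d(c + c + c + j, b + b + c)), g(b + b + c + g(j, b, b) + g(j, j, j) + j, g(b + j, g(b, b, b), g(b, j, c)), b + b · b + c + c + d(j, j) + j)) · d(g(d(b, b), b + j + j + j, b) + j, c) · j · j, b, b) + c
Order the arguments:  c + g(b · d(g(c + d(b, j) + d(c, c) + g(b, b, j) + j + j + j, c · j · j + d(c, j), d(c + c + c + j, b + b + c)), g(b + b + c + g(j, b, b) + g(j, j, j) + j, g(b + j, g(b, b, b), g(b, j, c)), b + b · b + c + c + d(j, j) + j)) · d(g(d(b, b), b + j + j + j, b) + j, c) · j · j, b, b)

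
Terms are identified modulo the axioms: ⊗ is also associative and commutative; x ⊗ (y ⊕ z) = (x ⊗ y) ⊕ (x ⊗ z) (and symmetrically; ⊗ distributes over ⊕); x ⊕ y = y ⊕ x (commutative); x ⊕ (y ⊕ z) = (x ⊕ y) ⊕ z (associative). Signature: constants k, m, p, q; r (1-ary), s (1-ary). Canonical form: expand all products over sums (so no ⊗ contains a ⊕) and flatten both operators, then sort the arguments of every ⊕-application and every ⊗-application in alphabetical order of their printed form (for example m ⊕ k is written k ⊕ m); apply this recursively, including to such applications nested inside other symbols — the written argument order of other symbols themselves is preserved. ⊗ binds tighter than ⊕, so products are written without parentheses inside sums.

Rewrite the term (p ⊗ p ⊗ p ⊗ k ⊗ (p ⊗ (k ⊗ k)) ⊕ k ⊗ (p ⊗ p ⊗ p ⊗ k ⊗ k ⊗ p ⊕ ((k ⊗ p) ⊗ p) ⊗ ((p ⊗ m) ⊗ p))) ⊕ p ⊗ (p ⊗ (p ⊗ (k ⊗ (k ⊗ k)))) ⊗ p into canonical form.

Answer: k ⊗ k ⊗ k ⊗ p ⊗ p ⊗ p ⊗ p ⊕ k ⊗ k ⊗ k ⊗ p ⊗ p ⊗ p ⊗ p ⊕ k ⊗ k ⊗ k ⊗ p ⊗ p ⊗ p ⊗ p ⊕ k ⊗ k ⊗ m ⊗ p ⊗ p ⊗ p ⊗ p

Derivation:
Expand products over sums:  k ⊗ k ⊗ k ⊗ p ⊗ p ⊗ p ⊗ p ⊕ k ⊗ k ⊗ k ⊗ p ⊗ p ⊗ p ⊗ p ⊕ k ⊗ k ⊗ m ⊗ p ⊗ p ⊗ p ⊗ p ⊕ k ⊗ k ⊗ k ⊗ p ⊗ p ⊗ p ⊗ p
Sort:  k ⊗ k ⊗ k ⊗ p ⊗ p ⊗ p ⊗ p ⊕ k ⊗ k ⊗ k ⊗ p ⊗ p ⊗ p ⊗ p ⊕ k ⊗ k ⊗ k ⊗ p ⊗ p ⊗ p ⊗ p ⊕ k ⊗ k ⊗ m ⊗ p ⊗ p ⊗ p ⊗ p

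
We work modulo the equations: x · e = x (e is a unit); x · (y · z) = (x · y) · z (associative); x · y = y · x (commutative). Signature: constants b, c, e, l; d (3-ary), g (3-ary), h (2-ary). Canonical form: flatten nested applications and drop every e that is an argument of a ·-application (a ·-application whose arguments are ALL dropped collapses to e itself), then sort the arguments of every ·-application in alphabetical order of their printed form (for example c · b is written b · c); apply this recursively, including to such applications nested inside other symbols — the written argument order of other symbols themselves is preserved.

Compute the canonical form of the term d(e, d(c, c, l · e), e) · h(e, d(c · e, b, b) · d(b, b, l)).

Simplify inside:  d(e, d(c, c, l · e), e)  →  d(e, d(c, c, l), e)
Inside:  h(e, d(c · e, b, b) · d(b, b, l))  →  h(e, d(b, b, l) · d(c, b, b))
Sort:  d(e, d(c, c, l), e) · h(e, d(b, b, l) · d(c, b, b))

Answer: d(e, d(c, c, l), e) · h(e, d(b, b, l) · d(c, b, b))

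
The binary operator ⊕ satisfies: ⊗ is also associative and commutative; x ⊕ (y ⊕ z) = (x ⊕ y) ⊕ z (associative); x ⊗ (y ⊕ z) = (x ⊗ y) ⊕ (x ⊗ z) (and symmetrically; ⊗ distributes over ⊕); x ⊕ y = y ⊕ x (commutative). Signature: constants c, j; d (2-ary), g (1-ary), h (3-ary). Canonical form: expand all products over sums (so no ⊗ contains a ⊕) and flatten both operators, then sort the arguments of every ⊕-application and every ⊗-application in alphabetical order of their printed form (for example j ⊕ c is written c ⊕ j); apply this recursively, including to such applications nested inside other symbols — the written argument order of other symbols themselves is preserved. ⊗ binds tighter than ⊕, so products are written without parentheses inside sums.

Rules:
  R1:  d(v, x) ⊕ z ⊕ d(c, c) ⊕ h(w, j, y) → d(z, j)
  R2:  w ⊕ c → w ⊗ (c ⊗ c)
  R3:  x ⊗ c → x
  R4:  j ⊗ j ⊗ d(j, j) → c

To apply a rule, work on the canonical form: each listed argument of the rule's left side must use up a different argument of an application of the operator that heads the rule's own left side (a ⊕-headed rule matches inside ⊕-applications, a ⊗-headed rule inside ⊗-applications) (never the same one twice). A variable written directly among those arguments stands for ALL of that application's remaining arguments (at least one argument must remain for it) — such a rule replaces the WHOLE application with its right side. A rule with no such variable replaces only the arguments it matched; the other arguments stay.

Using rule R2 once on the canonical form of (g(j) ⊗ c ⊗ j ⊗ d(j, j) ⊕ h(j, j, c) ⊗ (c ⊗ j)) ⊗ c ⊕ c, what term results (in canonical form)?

Canonical form:  c ⊕ c ⊗ c ⊗ d(j, j) ⊗ g(j) ⊗ j ⊕ c ⊗ c ⊗ h(j, j, c) ⊗ j
R2 matches:  uses c;  w := c ⊗ c ⊗ d(j, j) ⊗ g(j) ⊗ j ⊕ c ⊗ c ⊗ h(j, j, c) ⊗ j
Every leftover argument binds to the variable; the entire application is replaced.
Result:  c ⊗ c ⊗ c ⊗ c ⊗ d(j, j) ⊗ g(j) ⊗ j ⊕ c ⊗ c ⊗ c ⊗ c ⊗ h(j, j, c) ⊗ j

Answer: c ⊗ c ⊗ c ⊗ c ⊗ d(j, j) ⊗ g(j) ⊗ j ⊕ c ⊗ c ⊗ c ⊗ c ⊗ h(j, j, c) ⊗ j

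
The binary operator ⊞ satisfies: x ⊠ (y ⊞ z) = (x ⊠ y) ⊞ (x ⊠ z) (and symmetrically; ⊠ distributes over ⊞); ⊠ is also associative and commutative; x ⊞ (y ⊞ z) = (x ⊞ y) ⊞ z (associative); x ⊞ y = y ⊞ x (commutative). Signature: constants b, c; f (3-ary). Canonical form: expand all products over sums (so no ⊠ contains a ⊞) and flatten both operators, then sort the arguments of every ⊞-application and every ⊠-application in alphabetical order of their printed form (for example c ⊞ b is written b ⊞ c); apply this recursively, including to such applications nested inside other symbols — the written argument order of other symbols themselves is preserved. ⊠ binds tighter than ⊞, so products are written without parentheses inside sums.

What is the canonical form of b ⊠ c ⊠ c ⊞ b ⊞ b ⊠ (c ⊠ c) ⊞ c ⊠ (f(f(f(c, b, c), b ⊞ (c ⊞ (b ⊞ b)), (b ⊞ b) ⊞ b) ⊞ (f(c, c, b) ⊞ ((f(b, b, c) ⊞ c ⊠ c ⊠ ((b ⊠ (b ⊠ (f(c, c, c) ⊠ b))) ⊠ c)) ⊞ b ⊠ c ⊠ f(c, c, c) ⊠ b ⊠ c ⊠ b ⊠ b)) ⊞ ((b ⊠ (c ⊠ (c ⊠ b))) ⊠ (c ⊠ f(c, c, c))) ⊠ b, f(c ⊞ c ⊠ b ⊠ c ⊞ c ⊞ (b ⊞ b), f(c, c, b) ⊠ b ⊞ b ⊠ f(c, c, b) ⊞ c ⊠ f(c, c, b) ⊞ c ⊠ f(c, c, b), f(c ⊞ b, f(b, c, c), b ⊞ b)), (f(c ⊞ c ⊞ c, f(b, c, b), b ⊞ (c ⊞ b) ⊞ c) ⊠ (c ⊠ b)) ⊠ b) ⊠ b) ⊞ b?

Merge nested applications:  b ⊠ c ⊠ c ⊞ b ⊞ b ⊠ c ⊠ c ⊞ b ⊠ c ⊠ f(b ⊠ b ⊠ b ⊠ b ⊠ c ⊠ c ⊠ f(c, c, c) ⊞ b ⊠ b ⊠ b ⊠ c ⊠ c ⊠ c ⊠ f(c, c, c) ⊞ b ⊠ b ⊠ b ⊠ c ⊠ c ⊠ c ⊠ f(c, c, c) ⊞ f(b, b, c) ⊞ f(c, c, b) ⊞ f(f(c, b, c), b ⊞ b ⊞ b ⊞ c, b ⊞ b ⊞ b), f(b ⊞ b ⊞ b ⊠ c ⊠ c ⊞ c ⊞ c, b ⊠ f(c, c, b) ⊞ b ⊠ f(c, c, b) ⊞ c ⊠ f(c, c, b) ⊞ c ⊠ f(c, c, b), f(b ⊞ c, f(b, c, c), b ⊞ b)), b ⊠ b ⊠ c ⊠ f(c ⊞ c ⊞ c, f(b, c, b), b ⊞ b ⊞ c ⊞ c)) ⊞ b
Order the arguments:  b ⊞ b ⊞ b ⊠ c ⊠ c ⊞ b ⊠ c ⊠ c ⊞ b ⊠ c ⊠ f(b ⊠ b ⊠ b ⊠ b ⊠ c ⊠ c ⊠ f(c, c, c) ⊞ b ⊠ b ⊠ b ⊠ c ⊠ c ⊠ c ⊠ f(c, c, c) ⊞ b ⊠ b ⊠ b ⊠ c ⊠ c ⊠ c ⊠ f(c, c, c) ⊞ f(b, b, c) ⊞ f(c, c, b) ⊞ f(f(c, b, c), b ⊞ b ⊞ b ⊞ c, b ⊞ b ⊞ b), f(b ⊞ b ⊞ b ⊠ c ⊠ c ⊞ c ⊞ c, b ⊠ f(c, c, b) ⊞ b ⊠ f(c, c, b) ⊞ c ⊠ f(c, c, b) ⊞ c ⊠ f(c, c, b), f(b ⊞ c, f(b, c, c), b ⊞ b)), b ⊠ b ⊠ c ⊠ f(c ⊞ c ⊞ c, f(b, c, b), b ⊞ b ⊞ c ⊞ c))

Answer: b ⊞ b ⊞ b ⊠ c ⊠ c ⊞ b ⊠ c ⊠ c ⊞ b ⊠ c ⊠ f(b ⊠ b ⊠ b ⊠ b ⊠ c ⊠ c ⊠ f(c, c, c) ⊞ b ⊠ b ⊠ b ⊠ c ⊠ c ⊠ c ⊠ f(c, c, c) ⊞ b ⊠ b ⊠ b ⊠ c ⊠ c ⊠ c ⊠ f(c, c, c) ⊞ f(b, b, c) ⊞ f(c, c, b) ⊞ f(f(c, b, c), b ⊞ b ⊞ b ⊞ c, b ⊞ b ⊞ b), f(b ⊞ b ⊞ b ⊠ c ⊠ c ⊞ c ⊞ c, b ⊠ f(c, c, b) ⊞ b ⊠ f(c, c, b) ⊞ c ⊠ f(c, c, b) ⊞ c ⊠ f(c, c, b), f(b ⊞ c, f(b, c, c), b ⊞ b)), b ⊠ b ⊠ c ⊠ f(c ⊞ c ⊞ c, f(b, c, b), b ⊞ b ⊞ c ⊞ c))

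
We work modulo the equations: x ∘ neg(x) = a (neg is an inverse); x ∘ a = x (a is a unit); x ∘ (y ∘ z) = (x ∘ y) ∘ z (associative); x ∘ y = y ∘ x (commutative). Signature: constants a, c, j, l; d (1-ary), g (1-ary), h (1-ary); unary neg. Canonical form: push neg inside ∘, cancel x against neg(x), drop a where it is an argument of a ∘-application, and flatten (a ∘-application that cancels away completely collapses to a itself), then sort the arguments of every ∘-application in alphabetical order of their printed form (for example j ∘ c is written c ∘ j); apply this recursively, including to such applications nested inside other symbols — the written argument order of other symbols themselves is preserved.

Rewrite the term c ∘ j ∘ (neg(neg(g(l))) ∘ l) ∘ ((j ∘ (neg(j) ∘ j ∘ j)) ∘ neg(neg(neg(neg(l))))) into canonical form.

Answer: c ∘ g(l) ∘ j ∘ j ∘ j ∘ l ∘ l

Derivation:
Push neg inside:  distribute neg over ∘ and collapse double neg
Combine occurrences:  c ∘ j ∘ j ∘ j ∘ g(l) ∘ l ∘ l
Order the arguments:  c ∘ g(l) ∘ j ∘ j ∘ j ∘ l ∘ l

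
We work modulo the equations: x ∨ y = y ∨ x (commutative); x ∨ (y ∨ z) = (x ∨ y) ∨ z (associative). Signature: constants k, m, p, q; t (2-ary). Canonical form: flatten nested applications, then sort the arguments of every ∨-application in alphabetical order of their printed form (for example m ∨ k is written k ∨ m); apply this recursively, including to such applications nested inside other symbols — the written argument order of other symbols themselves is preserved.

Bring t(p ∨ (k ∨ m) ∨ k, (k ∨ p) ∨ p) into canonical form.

Work inside:  p ∨ (k ∨ m) ∨ k
Un-nest:  p ∨ k ∨ m ∨ k
Sort arguments:  k ∨ k ∨ m ∨ p
Rebuild:  t(k ∨ k ∨ m ∨ p, k ∨ p ∨ p)

Answer: t(k ∨ k ∨ m ∨ p, k ∨ p ∨ p)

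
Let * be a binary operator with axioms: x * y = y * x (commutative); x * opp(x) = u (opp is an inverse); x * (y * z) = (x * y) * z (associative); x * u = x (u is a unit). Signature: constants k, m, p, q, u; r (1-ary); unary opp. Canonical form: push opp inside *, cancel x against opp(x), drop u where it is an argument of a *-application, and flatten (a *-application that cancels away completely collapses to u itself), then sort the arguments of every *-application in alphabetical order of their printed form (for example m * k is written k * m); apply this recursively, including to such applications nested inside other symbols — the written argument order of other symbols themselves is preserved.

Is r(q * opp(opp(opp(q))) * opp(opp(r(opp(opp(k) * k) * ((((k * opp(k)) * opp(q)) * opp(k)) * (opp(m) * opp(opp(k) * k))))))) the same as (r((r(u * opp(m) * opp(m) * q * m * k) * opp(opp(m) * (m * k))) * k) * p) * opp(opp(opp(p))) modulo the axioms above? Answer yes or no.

Answer: no — r(r(opp(k) * opp(m) * opp(q))) vs r(r(k * opp(m) * q))

Derivation:
Left:  r(q * opp(opp(opp(q))) * opp(opp(r(opp(opp(k) * k) * ((((k * opp(k)) * opp(q)) * opp(k)) * (opp(m) * opp(opp(k) * k)))))))
  Work inside:  q * opp(opp(opp(q))) * opp(opp(r(opp(opp(k) * k) * ((((k * opp(k)) * opp(q)) * opp(k)) * (opp(m) * opp(opp(k) * k))))))
  Push opp inside:  distribute opp over * and collapse double opp
  Cancel inverse pairs:  q cancels
  Collect terms:  r(opp(k) * opp(m) * opp(q))
  Put back:  r(r(opp(k) * opp(m) * opp(q)))
Right:  (r((r(u * opp(m) * opp(m) * q * m * k) * opp(opp(m) * (m * k))) * k) * p) * opp(opp(opp(p)))
  Push opp inside:  distribute opp over * and collapse double opp
  Cancel:  p cancels
  Combine occurrences:  r(r(k * opp(m) * q))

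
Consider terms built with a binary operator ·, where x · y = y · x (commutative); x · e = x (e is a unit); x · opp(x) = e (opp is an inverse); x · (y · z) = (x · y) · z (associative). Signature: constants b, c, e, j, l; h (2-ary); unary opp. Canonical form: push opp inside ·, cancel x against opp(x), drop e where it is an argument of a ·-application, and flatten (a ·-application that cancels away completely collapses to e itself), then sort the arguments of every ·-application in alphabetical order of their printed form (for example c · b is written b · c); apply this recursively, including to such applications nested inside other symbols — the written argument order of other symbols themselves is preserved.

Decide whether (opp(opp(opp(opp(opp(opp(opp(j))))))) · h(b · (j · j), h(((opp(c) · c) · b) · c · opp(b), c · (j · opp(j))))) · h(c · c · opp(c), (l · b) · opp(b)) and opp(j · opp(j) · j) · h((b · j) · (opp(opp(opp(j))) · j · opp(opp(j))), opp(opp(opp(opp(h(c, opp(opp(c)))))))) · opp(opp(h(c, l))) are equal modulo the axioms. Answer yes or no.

Answer: yes — both canonical forms are h(b · j · j, h(c, c)) · h(c, l) · opp(j)

Derivation:
Left:  (opp(opp(opp(opp(opp(opp(opp(j))))))) · h(b · (j · j), h(((opp(c) · c) · b) · c · opp(b), c · (j · opp(j))))) · h(c · c · opp(c), (l · b) · opp(b))
  Push opp inside:  distribute opp over · and collapse double opp
  Collect terms:  opp(j) · h(b · j · j, h(c, c)) · h(c, l)
  Sort arguments:  h(b · j · j, h(c, c)) · h(c, l) · opp(j)
Right:  opp(j · opp(j) · j) · h((b · j) · (opp(opp(opp(j))) · j · opp(opp(j))), opp(opp(opp(opp(h(c, opp(opp(c)))))))) · opp(opp(h(c, l)))
  Push opp inside:  distribute opp over · and collapse double opp
  Collect terms:  opp(j) · h(b · j · j, h(c, c)) · h(c, l)
  Sort:  h(b · j · j, h(c, c)) · h(c, l) · opp(j)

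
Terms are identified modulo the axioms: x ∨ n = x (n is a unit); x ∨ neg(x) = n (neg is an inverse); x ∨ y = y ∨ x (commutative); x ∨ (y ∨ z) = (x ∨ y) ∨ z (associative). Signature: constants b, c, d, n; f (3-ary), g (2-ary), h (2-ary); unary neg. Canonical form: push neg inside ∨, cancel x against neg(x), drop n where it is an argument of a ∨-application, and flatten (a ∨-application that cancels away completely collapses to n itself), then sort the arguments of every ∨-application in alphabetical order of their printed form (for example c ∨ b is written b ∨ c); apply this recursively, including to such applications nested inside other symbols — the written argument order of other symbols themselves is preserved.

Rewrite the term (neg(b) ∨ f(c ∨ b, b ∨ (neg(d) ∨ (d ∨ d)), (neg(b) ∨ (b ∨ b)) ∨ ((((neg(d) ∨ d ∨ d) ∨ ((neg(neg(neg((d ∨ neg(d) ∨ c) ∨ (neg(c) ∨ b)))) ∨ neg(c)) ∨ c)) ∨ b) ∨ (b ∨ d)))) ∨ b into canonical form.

Push neg inside:  distribute neg over ∨ and collapse double neg
Cancel inverse pairs:  b cancels
Combine occurrences:  f(b ∨ c, b ∨ d, b ∨ b ∨ d ∨ d)

Answer: f(b ∨ c, b ∨ d, b ∨ b ∨ d ∨ d)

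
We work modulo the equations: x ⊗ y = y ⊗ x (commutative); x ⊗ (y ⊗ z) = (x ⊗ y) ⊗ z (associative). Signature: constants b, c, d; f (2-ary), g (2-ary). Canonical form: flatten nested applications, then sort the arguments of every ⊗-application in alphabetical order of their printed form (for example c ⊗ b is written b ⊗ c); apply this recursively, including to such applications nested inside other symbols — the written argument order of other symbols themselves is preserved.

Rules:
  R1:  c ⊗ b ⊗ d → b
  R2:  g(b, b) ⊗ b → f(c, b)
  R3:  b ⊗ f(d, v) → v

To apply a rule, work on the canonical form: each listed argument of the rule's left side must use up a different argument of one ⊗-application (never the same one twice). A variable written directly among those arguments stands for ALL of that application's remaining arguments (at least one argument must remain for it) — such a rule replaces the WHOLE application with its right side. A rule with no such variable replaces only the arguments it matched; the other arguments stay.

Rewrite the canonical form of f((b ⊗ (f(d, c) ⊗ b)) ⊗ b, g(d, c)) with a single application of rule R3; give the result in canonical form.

Canonical form:  f(b ⊗ b ⊗ b ⊗ f(d, c), g(d, c))
Match R3:  consume b, f(d, c);  v := c
New term:  f(b ⊗ b ⊗ c, g(d, c))

Answer: f(b ⊗ b ⊗ c, g(d, c))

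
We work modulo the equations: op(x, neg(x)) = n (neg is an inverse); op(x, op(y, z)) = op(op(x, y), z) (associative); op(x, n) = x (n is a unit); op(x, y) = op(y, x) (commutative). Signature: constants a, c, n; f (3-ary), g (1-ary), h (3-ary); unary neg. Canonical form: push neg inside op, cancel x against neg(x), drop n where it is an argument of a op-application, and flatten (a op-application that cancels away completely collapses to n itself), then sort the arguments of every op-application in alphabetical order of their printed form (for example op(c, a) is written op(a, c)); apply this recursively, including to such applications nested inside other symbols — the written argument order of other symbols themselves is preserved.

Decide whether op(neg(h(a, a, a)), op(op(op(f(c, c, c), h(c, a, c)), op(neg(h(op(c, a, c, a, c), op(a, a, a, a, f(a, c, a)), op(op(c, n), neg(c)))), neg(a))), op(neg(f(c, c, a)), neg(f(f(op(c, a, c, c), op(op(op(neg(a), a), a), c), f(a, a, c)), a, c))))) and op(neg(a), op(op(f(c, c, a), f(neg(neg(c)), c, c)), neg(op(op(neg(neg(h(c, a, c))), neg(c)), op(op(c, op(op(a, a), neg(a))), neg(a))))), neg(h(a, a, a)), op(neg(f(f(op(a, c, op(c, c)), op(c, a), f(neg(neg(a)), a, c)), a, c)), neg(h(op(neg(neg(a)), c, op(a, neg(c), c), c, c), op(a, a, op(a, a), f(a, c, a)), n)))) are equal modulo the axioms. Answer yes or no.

Left:  op(neg(h(a, a, a)), op(op(op(f(c, c, c), h(c, a, c)), op(neg(h(op(c, a, c, a, c), op(a, a, a, a, f(a, c, a)), op(op(c, n), neg(c)))), neg(a))), op(neg(f(c, c, a)), neg(f(f(op(c, a, c, c), op(op(op(neg(a), a), a), c), f(a, a, c)), a, c)))))
  Combine occurrences:  op(neg(h(a, a, a)), f(c, c, c), h(c, a, c), neg(h(op(a, a, c, c, c), op(a, a, a, a, f(a, c, a)), n)), neg(a), neg(f(c, c, a)), neg(f(f(op(a, c, c, c), op(a, c), f(a, a, c)), a, c)))
  Sort:  op(f(c, c, c), h(c, a, c), neg(a), neg(f(c, c, a)), neg(f(f(op(a, c, c, c), op(a, c), f(a, a, c)), a, c)), neg(h(a, a, a)), neg(h(op(a, a, c, c, c), op(a, a, a, a, f(a, c, a)), n)))
Right:  op(neg(a), op(op(f(c, c, a), f(neg(neg(c)), c, c)), neg(op(op(neg(neg(h(c, a, c))), neg(c)), op(op(c, op(op(a, a), neg(a))), neg(a))))), neg(h(a, a, a)), op(neg(f(f(op(a, c, op(c, c)), op(c, a), f(neg(neg(a)), a, c)), a, c)), neg(h(op(neg(neg(a)), c, op(a, neg(c), c), c, c), op(a, a, op(a, a), f(a, c, a)), n))))
  Push neg inside:  distribute neg over op and collapse double neg
  Cancel inverse pairs:  c cancels
  Collect:  op(neg(a), f(c, c, a), f(c, c, c), neg(h(c, a, c)), neg(h(a, a, a)), neg(f(f(op(a, c, c, c), op(a, c), f(a, a, c)), a, c)), neg(h(op(a, a, c, c, c), op(a, a, a, a, f(a, c, a)), n)))
  Order the arguments:  op(f(c, c, a), f(c, c, c), neg(a), neg(f(f(op(a, c, c, c), op(a, c), f(a, a, c)), a, c)), neg(h(a, a, a)), neg(h(c, a, c)), neg(h(op(a, a, c, c, c), op(a, a, a, a, f(a, c, a)), n)))

Answer: no — op(f(c, c, c), h(c, a, c), neg(a), neg(f(c, c, a)), neg(f(f(op(a, c, c, c), op(a, c), f(a, a, c)), a, c)), neg(h(a, a, a)), neg(h(op(a, a, c, c, c), op(a, a, a, a, f(a, c, a)), n))) vs op(f(c, c, a), f(c, c, c), neg(a), neg(f(f(op(a, c, c, c), op(a, c), f(a, a, c)), a, c)), neg(h(a, a, a)), neg(h(c, a, c)), neg(h(op(a, a, c, c, c), op(a, a, a, a, f(a, c, a)), n)))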